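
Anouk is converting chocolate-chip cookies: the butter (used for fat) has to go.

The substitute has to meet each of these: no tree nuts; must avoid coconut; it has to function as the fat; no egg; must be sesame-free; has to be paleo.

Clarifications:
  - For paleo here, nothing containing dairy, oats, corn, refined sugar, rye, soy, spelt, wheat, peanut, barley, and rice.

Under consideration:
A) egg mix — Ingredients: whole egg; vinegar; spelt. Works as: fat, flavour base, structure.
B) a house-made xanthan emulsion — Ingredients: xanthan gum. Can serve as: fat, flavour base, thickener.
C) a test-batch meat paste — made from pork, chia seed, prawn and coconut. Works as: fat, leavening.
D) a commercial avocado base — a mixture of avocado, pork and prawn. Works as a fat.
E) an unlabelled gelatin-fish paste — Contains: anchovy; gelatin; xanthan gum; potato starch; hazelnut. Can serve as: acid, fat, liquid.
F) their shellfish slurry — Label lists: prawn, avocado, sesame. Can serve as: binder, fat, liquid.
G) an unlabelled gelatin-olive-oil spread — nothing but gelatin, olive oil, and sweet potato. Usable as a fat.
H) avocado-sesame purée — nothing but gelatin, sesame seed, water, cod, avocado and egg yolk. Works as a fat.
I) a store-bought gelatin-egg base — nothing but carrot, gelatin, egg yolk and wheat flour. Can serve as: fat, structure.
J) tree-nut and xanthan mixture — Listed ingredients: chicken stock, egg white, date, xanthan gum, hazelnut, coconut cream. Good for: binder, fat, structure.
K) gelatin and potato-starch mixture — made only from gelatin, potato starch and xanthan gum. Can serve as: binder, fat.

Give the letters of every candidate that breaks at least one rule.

A: has spelt, so not paleo; has whole egg, so not egg-free — no
B: paleo, no coconut — keep
C: has coconut, so not coconut-free — no
D: only pork, prawn, and avocado; none excluded — OK
E: has hazelnut, so not tree-nut-free — no
F: has sesame, so not sesame-free — out
G: no tree nuts, no egg — valid
H: has sesame seed, so not sesame-free; has egg yolk, so not egg-free — no
I: has wheat flour, so not paleo; has egg yolk, so not egg-free — reject
J: has coconut cream, so not coconut-free; has hazelnut, so not tree-nut-free (and 1 more) — reject
K: all constraints satisfied — keep

A, C, E, F, H, I, J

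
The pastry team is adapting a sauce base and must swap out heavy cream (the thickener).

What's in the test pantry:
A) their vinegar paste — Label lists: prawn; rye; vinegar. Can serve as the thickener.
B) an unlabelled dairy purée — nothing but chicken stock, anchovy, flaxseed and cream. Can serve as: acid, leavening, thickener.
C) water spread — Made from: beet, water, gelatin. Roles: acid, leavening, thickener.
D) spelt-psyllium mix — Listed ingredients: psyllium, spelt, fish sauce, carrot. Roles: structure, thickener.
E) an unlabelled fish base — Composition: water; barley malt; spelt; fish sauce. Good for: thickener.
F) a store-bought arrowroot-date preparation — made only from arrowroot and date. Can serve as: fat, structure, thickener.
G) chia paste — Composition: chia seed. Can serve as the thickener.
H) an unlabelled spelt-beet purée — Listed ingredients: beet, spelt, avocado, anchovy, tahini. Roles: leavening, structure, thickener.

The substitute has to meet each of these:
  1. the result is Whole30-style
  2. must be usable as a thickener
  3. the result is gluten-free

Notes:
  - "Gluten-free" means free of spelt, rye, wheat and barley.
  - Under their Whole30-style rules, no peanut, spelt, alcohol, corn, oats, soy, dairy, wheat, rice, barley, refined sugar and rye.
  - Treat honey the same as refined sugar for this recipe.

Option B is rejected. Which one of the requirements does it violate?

Whole30-style

usable as a thickener: satisfied
gluten-free: satisfied
Whole30-style: has cream — fails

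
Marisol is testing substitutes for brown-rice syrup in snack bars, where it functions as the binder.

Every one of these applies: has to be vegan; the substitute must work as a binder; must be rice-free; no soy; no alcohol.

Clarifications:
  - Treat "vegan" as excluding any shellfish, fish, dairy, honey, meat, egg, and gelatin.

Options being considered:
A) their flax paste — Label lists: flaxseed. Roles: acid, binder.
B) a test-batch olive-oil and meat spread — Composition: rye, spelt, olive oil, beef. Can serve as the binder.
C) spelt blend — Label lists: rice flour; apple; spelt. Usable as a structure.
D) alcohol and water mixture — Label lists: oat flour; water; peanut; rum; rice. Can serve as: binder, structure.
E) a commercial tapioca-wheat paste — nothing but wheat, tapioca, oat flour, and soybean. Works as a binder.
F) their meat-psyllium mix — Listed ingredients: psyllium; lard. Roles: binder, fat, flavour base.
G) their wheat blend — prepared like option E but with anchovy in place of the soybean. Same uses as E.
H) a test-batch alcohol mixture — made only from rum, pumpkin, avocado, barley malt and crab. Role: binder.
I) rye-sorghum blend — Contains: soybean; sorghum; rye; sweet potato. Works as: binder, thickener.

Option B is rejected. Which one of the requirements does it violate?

usable as a binder: satisfied
vegan: has beef — fails
rice-free: satisfied
alcohol-free: satisfied
soy-free: satisfied

vegan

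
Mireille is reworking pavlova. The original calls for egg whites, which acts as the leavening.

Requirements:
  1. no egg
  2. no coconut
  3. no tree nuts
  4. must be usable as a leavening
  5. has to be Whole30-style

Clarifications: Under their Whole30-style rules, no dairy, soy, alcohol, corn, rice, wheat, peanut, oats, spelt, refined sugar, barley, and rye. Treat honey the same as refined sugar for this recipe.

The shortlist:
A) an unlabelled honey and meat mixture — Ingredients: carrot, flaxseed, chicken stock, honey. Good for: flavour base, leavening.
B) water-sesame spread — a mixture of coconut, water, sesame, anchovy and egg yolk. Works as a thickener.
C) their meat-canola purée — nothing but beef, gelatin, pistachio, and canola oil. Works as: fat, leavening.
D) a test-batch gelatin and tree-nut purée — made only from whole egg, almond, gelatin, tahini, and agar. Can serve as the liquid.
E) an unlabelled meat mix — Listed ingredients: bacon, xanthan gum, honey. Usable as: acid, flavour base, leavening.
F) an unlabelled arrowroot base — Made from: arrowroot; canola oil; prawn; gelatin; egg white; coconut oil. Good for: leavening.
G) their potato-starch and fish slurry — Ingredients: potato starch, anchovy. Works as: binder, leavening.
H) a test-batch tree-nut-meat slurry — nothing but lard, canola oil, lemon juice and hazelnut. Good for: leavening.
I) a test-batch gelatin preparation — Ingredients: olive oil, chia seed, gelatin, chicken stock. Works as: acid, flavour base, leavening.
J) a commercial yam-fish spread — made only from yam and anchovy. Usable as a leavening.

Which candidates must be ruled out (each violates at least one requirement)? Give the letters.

A, B, C, D, E, F, H

A: has honey, so not Whole30-style — out
B: not usable as a leavening; has coconut, so not coconut-free (and 1 more) — reject
C: has pistachio, so not tree-nut-free — out
D: not usable as a leavening; has almond, so not tree-nut-free (and 1 more) — out
E: has honey, so not Whole30-style — no
F: has coconut oil, so not coconut-free; has egg white, so not egg-free — out
G: only anchovy and potato starch; none excluded — OK
H: has hazelnut, so not tree-nut-free — no
I: no coconut, no egg — OK
J: no egg, no tree nuts — OK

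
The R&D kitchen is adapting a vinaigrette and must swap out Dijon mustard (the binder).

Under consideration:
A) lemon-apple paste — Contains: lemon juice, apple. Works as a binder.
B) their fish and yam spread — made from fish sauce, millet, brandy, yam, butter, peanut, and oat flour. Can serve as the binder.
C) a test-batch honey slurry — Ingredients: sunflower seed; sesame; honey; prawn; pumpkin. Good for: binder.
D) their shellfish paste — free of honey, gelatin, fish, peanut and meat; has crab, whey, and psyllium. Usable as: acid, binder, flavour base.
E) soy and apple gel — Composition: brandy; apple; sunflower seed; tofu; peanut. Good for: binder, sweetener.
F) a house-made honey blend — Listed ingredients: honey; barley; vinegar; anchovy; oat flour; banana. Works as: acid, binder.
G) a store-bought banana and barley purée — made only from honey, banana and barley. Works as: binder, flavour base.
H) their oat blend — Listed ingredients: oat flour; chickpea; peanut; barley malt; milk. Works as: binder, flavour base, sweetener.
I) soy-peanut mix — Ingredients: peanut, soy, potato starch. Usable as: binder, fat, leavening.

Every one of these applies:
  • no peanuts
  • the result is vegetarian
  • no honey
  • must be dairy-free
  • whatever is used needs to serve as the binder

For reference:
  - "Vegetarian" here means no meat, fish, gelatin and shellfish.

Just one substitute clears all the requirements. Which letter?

A: only apple and lemon juice; none excluded — keep
B: has fish sauce, so not vegetarian; has butter, so not dairy-free (and 1 more) — out
C: has prawn, so not vegetarian; has honey, so not honey-free — out
D: has crab, so not vegetarian; has whey, so not dairy-free — out
E: has peanut, so not peanut-free — reject
F: has anchovy, so not vegetarian; has honey, so not honey-free — out
G: has honey, so not honey-free — reject
H: has milk, so not dairy-free; has peanut, so not peanut-free — no
I: has peanut, so not peanut-free — no

A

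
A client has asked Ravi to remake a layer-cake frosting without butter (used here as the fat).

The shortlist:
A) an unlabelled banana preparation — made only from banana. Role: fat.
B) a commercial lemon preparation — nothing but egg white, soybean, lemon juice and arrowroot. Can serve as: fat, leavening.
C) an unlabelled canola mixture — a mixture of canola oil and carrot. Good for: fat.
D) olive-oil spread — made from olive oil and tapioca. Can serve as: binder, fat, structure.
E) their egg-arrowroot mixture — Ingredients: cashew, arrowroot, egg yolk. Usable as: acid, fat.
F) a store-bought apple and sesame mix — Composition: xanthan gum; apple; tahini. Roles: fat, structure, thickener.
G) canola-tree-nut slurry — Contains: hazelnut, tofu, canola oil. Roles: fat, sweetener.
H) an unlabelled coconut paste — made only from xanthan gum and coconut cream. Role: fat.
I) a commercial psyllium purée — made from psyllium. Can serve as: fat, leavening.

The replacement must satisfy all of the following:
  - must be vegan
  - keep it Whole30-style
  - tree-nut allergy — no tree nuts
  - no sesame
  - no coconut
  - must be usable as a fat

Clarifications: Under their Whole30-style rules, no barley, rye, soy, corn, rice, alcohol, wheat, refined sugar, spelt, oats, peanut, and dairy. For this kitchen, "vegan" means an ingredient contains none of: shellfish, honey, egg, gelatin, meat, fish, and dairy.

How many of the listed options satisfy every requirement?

A: nothing on the exclusion list — valid
B: has soybean, so not Whole30-style; has egg white, so not vegan — reject
C: vegan, no coconut — valid
D: all constraints satisfied — OK
E: has egg yolk, so not vegan; has cashew, so not tree-nut-free — out
F: has tahini, so not sesame-free — reject
G: has tofu, so not Whole30-style; has hazelnut, so not tree-nut-free — reject
H: has coconut cream, so not coconut-free — reject
I: works as a fat, no sesame, Whole30-style — valid

4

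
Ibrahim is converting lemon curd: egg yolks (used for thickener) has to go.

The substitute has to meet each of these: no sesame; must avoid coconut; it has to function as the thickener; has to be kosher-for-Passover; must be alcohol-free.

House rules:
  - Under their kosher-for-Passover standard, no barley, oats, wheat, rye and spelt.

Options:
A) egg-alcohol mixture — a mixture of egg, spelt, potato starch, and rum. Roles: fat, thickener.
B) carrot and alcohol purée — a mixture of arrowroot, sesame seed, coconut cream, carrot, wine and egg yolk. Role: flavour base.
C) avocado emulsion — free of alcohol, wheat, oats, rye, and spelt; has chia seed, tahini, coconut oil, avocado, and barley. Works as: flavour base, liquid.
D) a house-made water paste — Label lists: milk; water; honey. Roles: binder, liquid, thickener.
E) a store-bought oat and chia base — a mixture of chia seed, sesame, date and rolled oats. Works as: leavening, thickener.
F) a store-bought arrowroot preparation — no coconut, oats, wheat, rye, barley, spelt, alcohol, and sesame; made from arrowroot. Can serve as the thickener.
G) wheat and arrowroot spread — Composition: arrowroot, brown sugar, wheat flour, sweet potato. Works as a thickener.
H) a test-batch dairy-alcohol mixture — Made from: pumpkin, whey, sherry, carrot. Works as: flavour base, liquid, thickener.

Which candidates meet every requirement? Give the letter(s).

A: has spelt, so not kosher-for-Passover; has rum, so not alcohol-free — out
B: not usable as a thickener; has wine, so not alcohol-free (and 2 more) — reject
C: not usable as a thickener; has barley, so not kosher-for-Passover (and 2 more) — out
D: only milk, honey, and water; none excluded — OK
E: has rolled oats, so not kosher-for-Passover; has sesame, so not sesame-free — reject
F: kosher-for-Passover, no coconut — keep
G: has wheat flour, so not kosher-for-Passover — reject
H: has sherry, so not alcohol-free — out

D, F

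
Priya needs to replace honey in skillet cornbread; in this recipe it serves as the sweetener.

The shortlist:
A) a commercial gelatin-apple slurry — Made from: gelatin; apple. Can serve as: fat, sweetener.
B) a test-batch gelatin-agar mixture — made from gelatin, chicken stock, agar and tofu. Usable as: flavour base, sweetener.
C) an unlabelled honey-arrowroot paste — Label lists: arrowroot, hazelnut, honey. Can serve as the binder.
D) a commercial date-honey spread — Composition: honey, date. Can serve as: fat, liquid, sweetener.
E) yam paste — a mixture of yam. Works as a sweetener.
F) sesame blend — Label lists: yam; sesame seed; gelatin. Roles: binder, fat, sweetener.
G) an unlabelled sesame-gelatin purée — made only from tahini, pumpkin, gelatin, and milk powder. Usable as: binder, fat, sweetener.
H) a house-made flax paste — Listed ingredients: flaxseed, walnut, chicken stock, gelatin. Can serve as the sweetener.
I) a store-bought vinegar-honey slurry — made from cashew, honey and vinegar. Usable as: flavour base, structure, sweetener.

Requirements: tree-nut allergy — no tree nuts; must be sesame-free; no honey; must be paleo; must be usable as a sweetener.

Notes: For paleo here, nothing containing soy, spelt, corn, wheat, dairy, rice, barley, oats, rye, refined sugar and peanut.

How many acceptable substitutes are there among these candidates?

A: no tree nuts, paleo — valid
B: has tofu, so not paleo — reject
C: not usable as a sweetener; has hazelnut, so not tree-nut-free (and 1 more) — reject
D: has honey, so not honey-free — reject
E: only yam; none excluded — keep
F: has sesame seed, so not sesame-free — reject
G: has milk powder, so not paleo; has tahini, so not sesame-free — reject
H: has walnut, so not tree-nut-free — no
I: has cashew, so not tree-nut-free; has honey, so not honey-free — reject

2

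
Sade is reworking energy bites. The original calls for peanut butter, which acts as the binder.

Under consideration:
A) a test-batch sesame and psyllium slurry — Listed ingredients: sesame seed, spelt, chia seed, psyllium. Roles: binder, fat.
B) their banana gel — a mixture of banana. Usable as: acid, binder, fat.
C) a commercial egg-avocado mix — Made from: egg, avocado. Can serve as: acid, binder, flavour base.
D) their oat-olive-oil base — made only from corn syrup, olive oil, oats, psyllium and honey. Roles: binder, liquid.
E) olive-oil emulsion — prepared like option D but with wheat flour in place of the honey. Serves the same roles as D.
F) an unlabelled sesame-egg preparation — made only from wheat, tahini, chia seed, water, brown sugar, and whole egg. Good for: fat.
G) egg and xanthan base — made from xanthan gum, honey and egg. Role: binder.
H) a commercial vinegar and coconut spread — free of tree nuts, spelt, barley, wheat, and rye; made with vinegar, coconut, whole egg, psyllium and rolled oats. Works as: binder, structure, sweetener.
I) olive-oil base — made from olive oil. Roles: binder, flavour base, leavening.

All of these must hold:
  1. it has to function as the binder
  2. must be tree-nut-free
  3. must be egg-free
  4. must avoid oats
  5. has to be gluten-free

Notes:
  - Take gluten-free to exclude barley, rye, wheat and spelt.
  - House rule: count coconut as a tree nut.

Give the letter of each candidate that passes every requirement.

A: has spelt, so not gluten-free — no
B: nothing on the exclusion list — keep
C: has egg, so not egg-free — reject
D: has oats, so not oat-free — reject
E: has wheat flour, so not gluten-free; has oats, so not oat-free — out
F: not usable as a binder; has wheat, so not gluten-free (and 1 more) — out
G: has egg, so not egg-free — reject
H: has whole egg, so not egg-free; has rolled oats, so not oat-free (and 1 more) — no
I: nothing on the exclusion list — OK

B, I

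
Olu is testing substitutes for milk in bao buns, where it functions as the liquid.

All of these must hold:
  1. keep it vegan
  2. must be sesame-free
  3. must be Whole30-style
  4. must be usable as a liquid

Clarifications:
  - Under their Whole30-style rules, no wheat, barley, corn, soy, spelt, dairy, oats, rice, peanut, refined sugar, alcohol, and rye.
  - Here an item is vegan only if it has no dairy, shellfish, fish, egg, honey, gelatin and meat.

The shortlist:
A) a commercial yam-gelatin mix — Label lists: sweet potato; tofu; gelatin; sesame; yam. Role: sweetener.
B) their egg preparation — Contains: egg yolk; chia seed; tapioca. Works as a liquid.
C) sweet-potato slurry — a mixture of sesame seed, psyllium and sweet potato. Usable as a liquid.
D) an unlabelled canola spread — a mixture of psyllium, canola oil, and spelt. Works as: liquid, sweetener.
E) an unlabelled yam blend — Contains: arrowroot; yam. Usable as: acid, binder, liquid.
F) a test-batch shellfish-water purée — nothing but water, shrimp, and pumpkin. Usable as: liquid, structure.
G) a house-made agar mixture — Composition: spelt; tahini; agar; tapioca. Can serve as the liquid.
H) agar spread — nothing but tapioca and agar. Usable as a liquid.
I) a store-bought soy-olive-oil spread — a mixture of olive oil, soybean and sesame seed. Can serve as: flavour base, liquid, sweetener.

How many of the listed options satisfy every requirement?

A: not usable as a liquid; has tofu, so not Whole30-style (and 2 more) — out
B: has egg yolk, so not vegan — no
C: has sesame seed, so not sesame-free — reject
D: has spelt, so not Whole30-style — reject
E: only arrowroot and yam; none excluded — valid
F: has shrimp, so not vegan — reject
G: has spelt, so not Whole30-style; has tahini, so not sesame-free — no
H: works as a liquid, vegan, no sesame — keep
I: has soybean, so not Whole30-style; has sesame seed, so not sesame-free — no

2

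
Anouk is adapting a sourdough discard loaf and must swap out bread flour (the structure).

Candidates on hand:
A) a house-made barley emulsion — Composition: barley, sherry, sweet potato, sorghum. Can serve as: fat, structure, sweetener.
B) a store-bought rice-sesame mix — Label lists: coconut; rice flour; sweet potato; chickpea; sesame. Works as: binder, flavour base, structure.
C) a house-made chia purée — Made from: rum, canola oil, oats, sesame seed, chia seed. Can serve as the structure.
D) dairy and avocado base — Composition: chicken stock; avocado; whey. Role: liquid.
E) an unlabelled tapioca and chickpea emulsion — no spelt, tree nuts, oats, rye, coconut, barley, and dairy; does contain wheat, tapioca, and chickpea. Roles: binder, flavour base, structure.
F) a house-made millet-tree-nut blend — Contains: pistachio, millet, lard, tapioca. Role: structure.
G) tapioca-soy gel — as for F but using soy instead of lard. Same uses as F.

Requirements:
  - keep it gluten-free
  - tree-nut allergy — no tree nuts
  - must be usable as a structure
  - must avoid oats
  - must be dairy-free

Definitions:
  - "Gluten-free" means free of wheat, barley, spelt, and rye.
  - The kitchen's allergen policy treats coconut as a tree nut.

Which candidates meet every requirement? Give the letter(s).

A: has barley, so not gluten-free — no
B: has coconut, so not tree-nut-free — no
C: has oats, so not oat-free — out
D: not usable as a structure; has whey, so not dairy-free — no
E: has wheat, so not gluten-free — reject
F: has pistachio, so not tree-nut-free — out
G: has pistachio, so not tree-nut-free — reject

none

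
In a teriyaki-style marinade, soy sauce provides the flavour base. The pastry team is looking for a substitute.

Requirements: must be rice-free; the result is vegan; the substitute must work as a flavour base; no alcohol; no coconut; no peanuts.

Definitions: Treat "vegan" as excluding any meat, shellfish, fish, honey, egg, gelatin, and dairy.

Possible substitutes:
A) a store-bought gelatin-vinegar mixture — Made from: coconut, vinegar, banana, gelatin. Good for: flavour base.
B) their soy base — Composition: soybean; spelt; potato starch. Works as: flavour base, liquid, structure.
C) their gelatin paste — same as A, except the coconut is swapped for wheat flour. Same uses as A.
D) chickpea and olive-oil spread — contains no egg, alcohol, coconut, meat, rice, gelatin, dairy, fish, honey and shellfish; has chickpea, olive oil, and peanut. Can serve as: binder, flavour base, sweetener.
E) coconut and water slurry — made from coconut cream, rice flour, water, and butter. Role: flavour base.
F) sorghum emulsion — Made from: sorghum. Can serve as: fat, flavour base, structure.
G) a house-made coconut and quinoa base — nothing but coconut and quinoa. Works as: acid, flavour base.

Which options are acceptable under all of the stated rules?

A: has gelatin, so not vegan; has coconut, so not coconut-free — no
B: nothing on the exclusion list — valid
C: has gelatin, so not vegan — out
D: has peanut, so not peanut-free — reject
E: has butter, so not vegan; has rice flour, so not rice-free (and 1 more) — out
F: only sorghum; none excluded — valid
G: has coconut, so not coconut-free — out

B, F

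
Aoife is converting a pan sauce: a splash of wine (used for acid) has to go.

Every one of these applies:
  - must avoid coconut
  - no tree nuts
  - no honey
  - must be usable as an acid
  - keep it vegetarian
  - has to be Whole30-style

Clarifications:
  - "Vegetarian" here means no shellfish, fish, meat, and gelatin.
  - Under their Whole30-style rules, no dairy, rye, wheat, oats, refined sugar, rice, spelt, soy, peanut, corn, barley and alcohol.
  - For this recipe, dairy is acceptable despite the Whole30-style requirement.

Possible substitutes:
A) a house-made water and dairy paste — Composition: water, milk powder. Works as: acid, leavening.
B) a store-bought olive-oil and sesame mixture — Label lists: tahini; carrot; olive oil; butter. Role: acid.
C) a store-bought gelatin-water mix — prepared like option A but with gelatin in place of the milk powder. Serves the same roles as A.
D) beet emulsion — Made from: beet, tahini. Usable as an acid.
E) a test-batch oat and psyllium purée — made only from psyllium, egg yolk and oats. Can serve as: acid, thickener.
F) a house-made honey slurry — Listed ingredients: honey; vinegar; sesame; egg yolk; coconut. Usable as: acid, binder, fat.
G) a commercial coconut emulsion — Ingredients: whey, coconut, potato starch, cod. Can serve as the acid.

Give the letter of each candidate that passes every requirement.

A: dairy is permitted under the Whole30-style carve-out; nothing else excluded — keep
B: dairy is permitted under the Whole30-style carve-out; nothing else excluded — valid
C: has gelatin, so not vegetarian — reject
D: no tree nuts, vegetarian — valid
E: has oats, so not Whole30-style — reject
F: has honey, so not honey-free; has coconut, so not coconut-free — no
G: has cod, so not vegetarian; has coconut, so not coconut-free — no

A, B, D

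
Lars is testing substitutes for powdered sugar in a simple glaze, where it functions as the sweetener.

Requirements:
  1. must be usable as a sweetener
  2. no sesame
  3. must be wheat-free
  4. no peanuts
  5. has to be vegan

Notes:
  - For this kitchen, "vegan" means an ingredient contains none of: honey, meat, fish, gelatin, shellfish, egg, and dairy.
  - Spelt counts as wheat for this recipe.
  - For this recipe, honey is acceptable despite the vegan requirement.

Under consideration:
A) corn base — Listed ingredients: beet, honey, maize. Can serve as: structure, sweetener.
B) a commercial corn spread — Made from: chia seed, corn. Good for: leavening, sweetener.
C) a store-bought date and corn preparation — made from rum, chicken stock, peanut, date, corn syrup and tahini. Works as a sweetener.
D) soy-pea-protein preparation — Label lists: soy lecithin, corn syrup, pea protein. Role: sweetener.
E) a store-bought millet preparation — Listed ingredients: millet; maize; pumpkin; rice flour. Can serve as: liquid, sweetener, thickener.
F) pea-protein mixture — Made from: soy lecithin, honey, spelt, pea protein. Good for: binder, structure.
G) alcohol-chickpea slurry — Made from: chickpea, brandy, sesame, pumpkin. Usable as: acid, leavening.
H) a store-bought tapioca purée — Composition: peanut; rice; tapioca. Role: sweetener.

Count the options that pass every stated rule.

A: honey is permitted under the vegan carve-out; nothing else excluded — OK
B: only corn and chia seed; none excluded — valid
C: has chicken stock, so not vegan; has tahini, so not sesame-free (and 1 more) — out
D: works as a sweetener, wheat-free, no sesame — keep
E: maize and rice flour etc. — none of it excluded — valid
F: not usable as a sweetener; has spelt, so not wheat-free — out
G: not usable as a sweetener; has sesame, so not sesame-free — out
H: has peanut, so not peanut-free — reject

4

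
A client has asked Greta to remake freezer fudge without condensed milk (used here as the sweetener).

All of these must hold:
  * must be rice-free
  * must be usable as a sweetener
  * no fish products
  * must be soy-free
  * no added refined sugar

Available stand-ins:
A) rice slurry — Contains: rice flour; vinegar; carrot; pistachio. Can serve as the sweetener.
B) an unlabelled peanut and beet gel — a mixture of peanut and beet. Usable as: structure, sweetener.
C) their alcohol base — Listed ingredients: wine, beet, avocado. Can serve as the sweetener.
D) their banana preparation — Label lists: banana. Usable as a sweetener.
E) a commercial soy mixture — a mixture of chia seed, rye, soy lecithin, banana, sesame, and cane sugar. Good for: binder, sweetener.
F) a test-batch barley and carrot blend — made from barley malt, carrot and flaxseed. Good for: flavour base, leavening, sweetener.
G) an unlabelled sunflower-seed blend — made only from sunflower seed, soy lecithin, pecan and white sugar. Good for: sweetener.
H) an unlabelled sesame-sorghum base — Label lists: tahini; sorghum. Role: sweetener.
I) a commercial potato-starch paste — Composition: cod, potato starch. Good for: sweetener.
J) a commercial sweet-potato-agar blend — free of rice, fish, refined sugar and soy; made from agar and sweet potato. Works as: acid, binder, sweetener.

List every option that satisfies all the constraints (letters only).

A: has rice flour, so not rice-free — reject
B: no soy, no rice — keep
C: only wine, avocado and beet; none excluded — OK
D: only banana; none excluded — OK
E: has cane sugar, so not no-added-sugar; has soy lecithin, so not soy-free — reject
F: no refined sugar, no soy — OK
G: has white sugar, so not no-added-sugar; has soy lecithin, so not soy-free — out
H: only tahini and sorghum; none excluded — valid
I: has cod, so not fish-free — out
J: works as a sweetener, no rice, no soy — keep

B, C, D, F, H, J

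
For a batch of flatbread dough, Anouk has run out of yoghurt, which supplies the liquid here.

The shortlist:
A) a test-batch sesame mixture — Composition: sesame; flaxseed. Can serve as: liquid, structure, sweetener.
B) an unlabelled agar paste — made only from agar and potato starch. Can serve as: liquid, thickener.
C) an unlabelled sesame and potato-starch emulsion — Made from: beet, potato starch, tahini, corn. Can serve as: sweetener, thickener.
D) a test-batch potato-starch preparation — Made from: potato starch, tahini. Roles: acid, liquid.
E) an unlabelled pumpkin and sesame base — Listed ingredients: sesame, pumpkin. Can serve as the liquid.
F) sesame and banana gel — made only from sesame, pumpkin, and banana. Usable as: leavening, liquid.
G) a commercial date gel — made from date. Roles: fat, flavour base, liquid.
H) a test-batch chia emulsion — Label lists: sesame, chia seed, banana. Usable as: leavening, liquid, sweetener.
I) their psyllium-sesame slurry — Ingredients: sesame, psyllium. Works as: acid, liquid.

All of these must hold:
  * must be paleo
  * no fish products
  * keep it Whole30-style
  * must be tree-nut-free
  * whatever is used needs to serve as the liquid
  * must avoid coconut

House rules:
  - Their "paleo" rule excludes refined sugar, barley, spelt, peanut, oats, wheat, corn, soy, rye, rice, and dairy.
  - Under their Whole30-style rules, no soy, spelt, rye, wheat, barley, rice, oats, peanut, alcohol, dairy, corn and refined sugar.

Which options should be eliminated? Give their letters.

C

A: Whole30-style, no coconut — OK
B: works as a liquid, no coconut, no tree nuts — keep
C: not usable as a liquid; has corn, so not paleo (and 1 more) — out
D: all constraints satisfied — OK
E: only sesame and pumpkin; none excluded — OK
F: all constraints satisfied — valid
G: only date; none excluded — keep
H: only sesame, banana, and chia seed; none excluded — keep
I: works as a liquid, paleo, no tree nuts — OK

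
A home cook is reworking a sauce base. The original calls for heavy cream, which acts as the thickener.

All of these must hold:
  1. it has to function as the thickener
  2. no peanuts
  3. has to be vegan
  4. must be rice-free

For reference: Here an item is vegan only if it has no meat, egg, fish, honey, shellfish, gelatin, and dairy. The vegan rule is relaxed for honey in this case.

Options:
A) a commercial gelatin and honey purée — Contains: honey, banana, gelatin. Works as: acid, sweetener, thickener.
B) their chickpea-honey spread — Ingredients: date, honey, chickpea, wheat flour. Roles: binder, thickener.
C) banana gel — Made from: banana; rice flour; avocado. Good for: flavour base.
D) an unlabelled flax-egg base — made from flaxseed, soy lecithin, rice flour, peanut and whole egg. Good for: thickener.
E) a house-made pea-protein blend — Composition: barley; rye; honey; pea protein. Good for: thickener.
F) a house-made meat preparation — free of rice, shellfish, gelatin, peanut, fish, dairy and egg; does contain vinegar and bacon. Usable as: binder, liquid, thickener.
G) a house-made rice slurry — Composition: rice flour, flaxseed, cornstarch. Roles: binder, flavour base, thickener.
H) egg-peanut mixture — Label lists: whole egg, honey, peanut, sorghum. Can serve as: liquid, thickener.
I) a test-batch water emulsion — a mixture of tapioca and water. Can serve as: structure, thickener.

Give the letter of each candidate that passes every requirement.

B, E, I

A: has gelatin, so not vegan — out
B: honey is permitted under the vegan carve-out; nothing else excluded — OK
C: not usable as a thickener; has rice flour, so not rice-free — no
D: has whole egg, so not vegan; has rice flour, so not rice-free (and 1 more) — out
E: honey is permitted under the vegan carve-out; nothing else excluded — valid
F: has bacon, so not vegan — out
G: has rice flour, so not rice-free — reject
H: has whole egg, so not vegan; has peanut, so not peanut-free — reject
I: works as a thickener, no peanut, vegan — OK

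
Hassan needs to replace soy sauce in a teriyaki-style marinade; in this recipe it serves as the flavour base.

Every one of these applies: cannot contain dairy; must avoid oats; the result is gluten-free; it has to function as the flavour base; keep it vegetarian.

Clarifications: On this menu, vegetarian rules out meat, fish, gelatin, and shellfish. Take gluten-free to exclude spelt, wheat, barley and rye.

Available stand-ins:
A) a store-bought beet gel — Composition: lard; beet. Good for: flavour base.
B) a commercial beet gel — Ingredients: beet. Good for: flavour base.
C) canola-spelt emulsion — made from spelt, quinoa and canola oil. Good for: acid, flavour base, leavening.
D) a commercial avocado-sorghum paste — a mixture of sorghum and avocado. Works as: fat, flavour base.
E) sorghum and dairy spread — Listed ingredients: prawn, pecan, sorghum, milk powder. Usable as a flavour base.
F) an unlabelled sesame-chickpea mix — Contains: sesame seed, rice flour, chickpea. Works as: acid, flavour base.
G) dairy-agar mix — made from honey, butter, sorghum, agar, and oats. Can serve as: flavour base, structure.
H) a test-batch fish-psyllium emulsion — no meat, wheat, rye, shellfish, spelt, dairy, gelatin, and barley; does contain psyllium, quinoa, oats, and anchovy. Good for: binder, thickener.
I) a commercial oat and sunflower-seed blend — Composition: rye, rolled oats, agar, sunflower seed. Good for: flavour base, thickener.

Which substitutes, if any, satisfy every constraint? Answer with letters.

A: has lard, so not vegetarian — out
B: only beet; none excluded — OK
C: has spelt, so not gluten-free — out
D: only sorghum and avocado; none excluded — OK
E: has prawn, so not vegetarian; has milk powder, so not dairy-free — no
F: works as a flavour base, no dairy, no oats — OK
G: has butter, so not dairy-free; has oats, so not oat-free — reject
H: not usable as a flavour base; has anchovy, so not vegetarian (and 1 more) — no
I: has rye, so not gluten-free; has rolled oats, so not oat-free — out

B, D, F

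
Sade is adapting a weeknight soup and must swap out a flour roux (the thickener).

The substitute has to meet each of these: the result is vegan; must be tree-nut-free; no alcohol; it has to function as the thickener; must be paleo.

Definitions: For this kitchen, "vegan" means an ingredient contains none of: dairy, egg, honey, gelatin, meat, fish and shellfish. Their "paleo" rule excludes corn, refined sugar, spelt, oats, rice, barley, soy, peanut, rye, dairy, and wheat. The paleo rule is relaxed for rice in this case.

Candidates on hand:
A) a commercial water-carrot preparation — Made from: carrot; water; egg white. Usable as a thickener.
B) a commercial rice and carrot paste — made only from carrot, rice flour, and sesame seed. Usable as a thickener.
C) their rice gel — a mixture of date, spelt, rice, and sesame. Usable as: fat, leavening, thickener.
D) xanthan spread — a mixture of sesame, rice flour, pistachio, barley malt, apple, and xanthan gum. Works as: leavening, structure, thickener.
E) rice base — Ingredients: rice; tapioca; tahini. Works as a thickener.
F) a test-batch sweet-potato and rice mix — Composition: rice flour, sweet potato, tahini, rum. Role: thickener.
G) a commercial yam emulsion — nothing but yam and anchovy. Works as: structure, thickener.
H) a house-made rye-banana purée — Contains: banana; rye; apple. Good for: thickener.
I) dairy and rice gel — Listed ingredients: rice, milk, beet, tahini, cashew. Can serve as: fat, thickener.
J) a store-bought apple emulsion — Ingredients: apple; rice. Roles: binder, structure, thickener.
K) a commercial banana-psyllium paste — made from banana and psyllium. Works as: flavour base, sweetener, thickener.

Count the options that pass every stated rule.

4

A: has egg white, so not vegan — reject
B: rice is permitted under the paleo carve-out; nothing else excluded — valid
C: has spelt, so not paleo — no
D: has barley malt, so not paleo; has pistachio, so not tree-nut-free — no
E: rice is permitted under the paleo carve-out; nothing else excluded — keep
F: has rum, so not alcohol-free — reject
G: has anchovy, so not vegan — out
H: has rye, so not paleo — out
I: has milk, so not vegan; has milk, so not paleo (and 1 more) — out
J: rice is permitted under the paleo carve-out; nothing else excluded — valid
K: only banana and psyllium; none excluded — keep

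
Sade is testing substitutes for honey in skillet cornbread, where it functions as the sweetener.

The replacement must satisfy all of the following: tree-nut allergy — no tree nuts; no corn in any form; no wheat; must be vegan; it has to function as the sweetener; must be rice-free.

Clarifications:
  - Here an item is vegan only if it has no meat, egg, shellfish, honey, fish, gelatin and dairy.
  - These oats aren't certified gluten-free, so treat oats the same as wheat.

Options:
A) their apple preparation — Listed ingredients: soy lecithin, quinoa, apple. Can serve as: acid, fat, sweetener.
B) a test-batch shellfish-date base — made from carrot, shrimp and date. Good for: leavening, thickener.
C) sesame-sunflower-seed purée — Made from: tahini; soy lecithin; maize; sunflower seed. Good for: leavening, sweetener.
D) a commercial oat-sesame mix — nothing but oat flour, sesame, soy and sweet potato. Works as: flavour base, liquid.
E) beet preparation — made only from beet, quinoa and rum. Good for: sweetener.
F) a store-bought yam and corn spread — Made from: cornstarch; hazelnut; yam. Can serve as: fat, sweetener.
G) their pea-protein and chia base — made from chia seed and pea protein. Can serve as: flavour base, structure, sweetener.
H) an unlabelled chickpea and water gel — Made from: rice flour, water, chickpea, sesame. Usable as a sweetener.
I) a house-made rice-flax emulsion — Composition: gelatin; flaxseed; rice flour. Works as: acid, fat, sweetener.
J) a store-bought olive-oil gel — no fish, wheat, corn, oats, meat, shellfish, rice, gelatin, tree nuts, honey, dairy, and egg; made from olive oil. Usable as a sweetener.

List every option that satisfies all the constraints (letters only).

A: every rule checks out — valid
B: not usable as a sweetener; has shrimp, so not vegan — out
C: has maize, so not corn-free — no
D: not usable as a sweetener; has oat flour, so not wheat-free — reject
E: only rum, quinoa, and beet; none excluded — keep
F: has cornstarch, so not corn-free; has hazelnut, so not tree-nut-free — out
G: only pea protein and chia seed; none excluded — OK
H: has rice flour, so not rice-free — no
I: has gelatin, so not vegan; has rice flour, so not rice-free — reject
J: works as a sweetener, no corn, no rice — OK

A, E, G, J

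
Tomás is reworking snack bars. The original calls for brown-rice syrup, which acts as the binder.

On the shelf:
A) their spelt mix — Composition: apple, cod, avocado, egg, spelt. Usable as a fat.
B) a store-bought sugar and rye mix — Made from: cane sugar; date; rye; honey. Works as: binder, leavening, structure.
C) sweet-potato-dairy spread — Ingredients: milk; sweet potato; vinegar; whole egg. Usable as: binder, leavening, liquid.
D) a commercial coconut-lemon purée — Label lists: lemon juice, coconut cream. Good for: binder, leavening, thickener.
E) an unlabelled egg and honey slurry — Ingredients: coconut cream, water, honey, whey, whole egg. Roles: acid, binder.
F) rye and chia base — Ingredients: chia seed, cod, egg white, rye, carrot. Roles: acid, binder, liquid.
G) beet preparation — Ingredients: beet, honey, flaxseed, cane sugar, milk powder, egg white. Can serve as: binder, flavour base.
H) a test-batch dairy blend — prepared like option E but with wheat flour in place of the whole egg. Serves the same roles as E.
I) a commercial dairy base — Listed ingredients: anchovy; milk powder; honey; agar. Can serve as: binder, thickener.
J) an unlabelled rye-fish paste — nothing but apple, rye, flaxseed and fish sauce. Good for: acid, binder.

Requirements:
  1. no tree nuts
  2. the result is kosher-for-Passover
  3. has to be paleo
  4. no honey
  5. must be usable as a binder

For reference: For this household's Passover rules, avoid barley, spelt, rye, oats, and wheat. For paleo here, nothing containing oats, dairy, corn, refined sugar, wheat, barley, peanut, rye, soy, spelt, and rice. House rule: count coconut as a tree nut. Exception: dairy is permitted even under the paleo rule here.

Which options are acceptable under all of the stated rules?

C

A: not usable as a binder; has spelt, so not kosher-for-Passover (and 1 more) — no
B: has rye, so not kosher-for-Passover; has rye, so not paleo (and 1 more) — no
C: dairy is permitted under the paleo carve-out; nothing else excluded — valid
D: has coconut cream, so not tree-nut-free — out
E: has coconut cream, so not tree-nut-free; has honey, so not honey-free — no
F: has rye, so not kosher-for-Passover; has rye, so not paleo — out
G: has cane sugar, so not paleo; has honey, so not honey-free — reject
H: has wheat flour, so not kosher-for-Passover; has wheat flour, so not paleo (and 2 more) — reject
I: has honey, so not honey-free — out
J: has rye, so not kosher-for-Passover; has rye, so not paleo — reject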